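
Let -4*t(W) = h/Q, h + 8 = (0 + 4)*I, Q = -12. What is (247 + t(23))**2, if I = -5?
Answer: 8743849/144 ≈ 60721.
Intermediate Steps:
h = -28 (h = -8 + (0 + 4)*(-5) = -8 + 4*(-5) = -8 - 20 = -28)
t(W) = -7/12 (t(W) = -(-7)/(-12) = -(-7)*(-1)/12 = -1/4*7/3 = -7/12)
(247 + t(23))**2 = (247 - 7/12)**2 = (2957/12)**2 = 8743849/144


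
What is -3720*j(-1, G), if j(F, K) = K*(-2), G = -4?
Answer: -29760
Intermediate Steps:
j(F, K) = -2*K
-3720*j(-1, G) = -(-7440)*(-4) = -3720*8 = -29760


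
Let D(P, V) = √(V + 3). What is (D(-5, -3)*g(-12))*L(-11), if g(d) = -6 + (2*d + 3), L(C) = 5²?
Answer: 0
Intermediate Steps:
D(P, V) = √(3 + V)
L(C) = 25
g(d) = -3 + 2*d (g(d) = -6 + (3 + 2*d) = -3 + 2*d)
(D(-5, -3)*g(-12))*L(-11) = (√(3 - 3)*(-3 + 2*(-12)))*25 = (√0*(-3 - 24))*25 = (0*(-27))*25 = 0*25 = 0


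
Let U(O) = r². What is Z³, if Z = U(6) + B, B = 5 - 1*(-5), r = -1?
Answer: 1331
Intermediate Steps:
U(O) = 1 (U(O) = (-1)² = 1)
B = 10 (B = 5 + 5 = 10)
Z = 11 (Z = 1 + 10 = 11)
Z³ = 11³ = 1331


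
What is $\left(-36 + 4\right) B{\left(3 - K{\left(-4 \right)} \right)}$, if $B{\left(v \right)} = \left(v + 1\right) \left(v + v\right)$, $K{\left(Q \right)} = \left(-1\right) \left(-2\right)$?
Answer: $-128$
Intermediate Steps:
$K{\left(Q \right)} = 2$
$B{\left(v \right)} = 2 v \left(1 + v\right)$ ($B{\left(v \right)} = \left(1 + v\right) 2 v = 2 v \left(1 + v\right)$)
$\left(-36 + 4\right) B{\left(3 - K{\left(-4 \right)} \right)} = \left(-36 + 4\right) 2 \left(3 - 2\right) \left(1 + \left(3 - 2\right)\right) = - 32 \cdot 2 \left(3 - 2\right) \left(1 + \left(3 - 2\right)\right) = - 32 \cdot 2 \cdot 1 \left(1 + 1\right) = - 32 \cdot 2 \cdot 1 \cdot 2 = \left(-32\right) 4 = -128$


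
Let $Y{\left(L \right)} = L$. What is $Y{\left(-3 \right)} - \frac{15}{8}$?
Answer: $- \frac{39}{8} \approx -4.875$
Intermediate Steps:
$Y{\left(-3 \right)} - \frac{15}{8} = -3 - \frac{15}{8} = - \frac{39}{8}$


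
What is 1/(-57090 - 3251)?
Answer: -1/60341 ≈ -1.6572e-5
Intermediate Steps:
1/(-57090 - 3251) = 1/(-60341) = -1/60341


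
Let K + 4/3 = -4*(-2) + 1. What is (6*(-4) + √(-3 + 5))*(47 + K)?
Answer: -1312 + 164*√2/3 ≈ -1234.7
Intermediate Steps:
K = 23/3 (K = -4/3 + (-4*(-2) + 1) = -4/3 + (8 + 1) = -4/3 + 9 = 23/3 ≈ 7.6667)
(6*(-4) + √(-3 + 5))*(47 + K) = (6*(-4) + √(-3 + 5))*(47 + 23/3) = (-24 + √2)*(164/3) = -1312 + 164*√2/3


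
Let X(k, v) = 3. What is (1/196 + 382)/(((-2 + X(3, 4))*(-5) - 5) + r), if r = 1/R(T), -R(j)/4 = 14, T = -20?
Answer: -149746/3927 ≈ -38.132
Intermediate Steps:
R(j) = -56 (R(j) = -4*14 = -56)
r = -1/56 (r = 1/(-56) = -1/56 ≈ -0.017857)
(1/196 + 382)/(((-2 + X(3, 4))*(-5) - 5) + r) = (1/196 + 382)/(((-2 + 3)*(-5) - 5) - 1/56) = (1/196 + 382)/((1*(-5) - 5) - 1/56) = 74873/(196*((-5 - 5) - 1/56)) = 74873/(196*(-10 - 1/56)) = 74873/(196*(-561/56)) = (74873/196)*(-56/561) = -149746/3927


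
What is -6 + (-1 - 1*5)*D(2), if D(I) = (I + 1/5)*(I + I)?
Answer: -294/5 ≈ -58.800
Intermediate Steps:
D(I) = 2*I*(⅕ + I) (D(I) = (I + ⅕)*(2*I) = (⅕ + I)*(2*I) = 2*I*(⅕ + I))
-6 + (-1 - 1*5)*D(2) = -6 + (-1 - 1*5)*((⅖)*2*(1 + 5*2)) = -6 + (-1 - 5)*((⅖)*2*(1 + 10)) = -6 - 12*2*11/5 = -6 - 6*44/5 = -6 - 264/5 = -294/5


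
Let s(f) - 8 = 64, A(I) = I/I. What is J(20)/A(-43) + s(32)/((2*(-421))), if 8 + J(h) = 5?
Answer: -1299/421 ≈ -3.0855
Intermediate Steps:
J(h) = -3 (J(h) = -8 + 5 = -3)
A(I) = 1
s(f) = 72 (s(f) = 8 + 64 = 72)
J(20)/A(-43) + s(32)/((2*(-421))) = -3/1 + 72/((2*(-421))) = -3*1 + 72/(-842) = -3 + 72*(-1/842) = -3 - 36/421 = -1299/421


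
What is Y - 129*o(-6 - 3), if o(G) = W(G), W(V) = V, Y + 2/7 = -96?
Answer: 7453/7 ≈ 1064.7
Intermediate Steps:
Y = -674/7 (Y = -2/7 - 96 = -674/7 ≈ -96.286)
o(G) = G
Y - 129*o(-6 - 3) = -674/7 - 129*(-6 - 3) = -674/7 - 129*(-9) = -674/7 + 1161 = 7453/7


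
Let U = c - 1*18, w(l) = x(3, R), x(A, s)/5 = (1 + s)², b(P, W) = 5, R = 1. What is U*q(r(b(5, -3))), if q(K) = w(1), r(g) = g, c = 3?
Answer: -300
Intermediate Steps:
x(A, s) = 5*(1 + s)²
w(l) = 20 (w(l) = 5*(1 + 1)² = 5*2² = 5*4 = 20)
q(K) = 20
U = -15 (U = 3 - 1*18 = 3 - 18 = -15)
U*q(r(b(5, -3))) = -15*20 = -300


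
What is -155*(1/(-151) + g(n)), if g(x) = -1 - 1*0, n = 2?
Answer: 23560/151 ≈ 156.03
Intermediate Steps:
g(x) = -1 (g(x) = -1 + 0 = -1)
-155*(1/(-151) + g(n)) = -155*(1/(-151) - 1) = -155*(-1/151 - 1) = -155*(-152/151) = 23560/151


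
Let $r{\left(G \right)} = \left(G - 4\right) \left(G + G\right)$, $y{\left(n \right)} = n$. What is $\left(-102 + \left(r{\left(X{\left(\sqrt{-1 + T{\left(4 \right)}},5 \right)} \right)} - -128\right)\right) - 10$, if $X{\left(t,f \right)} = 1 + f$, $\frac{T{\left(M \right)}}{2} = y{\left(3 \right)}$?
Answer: $40$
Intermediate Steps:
$T{\left(M \right)} = 6$ ($T{\left(M \right)} = 2 \cdot 3 = 6$)
$r{\left(G \right)} = 2 G \left(-4 + G\right)$ ($r{\left(G \right)} = \left(-4 + G\right) 2 G = 2 G \left(-4 + G\right)$)
$\left(-102 + \left(r{\left(X{\left(\sqrt{-1 + T{\left(4 \right)}},5 \right)} \right)} - -128\right)\right) - 10 = \left(-102 + \left(2 \left(1 + 5\right) \left(-4 + \left(1 + 5\right)\right) - -128\right)\right) - 10 = \left(-102 + \left(2 \cdot 6 \left(-4 + 6\right) + 128\right)\right) - 10 = \left(-102 + \left(2 \cdot 6 \cdot 2 + 128\right)\right) - 10 = \left(-102 + \left(24 + 128\right)\right) - 10 = \left(-102 + 152\right) - 10 = 50 - 10 = 40$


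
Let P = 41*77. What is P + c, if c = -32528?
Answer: -29371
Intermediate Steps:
P = 3157
P + c = 3157 - 32528 = -29371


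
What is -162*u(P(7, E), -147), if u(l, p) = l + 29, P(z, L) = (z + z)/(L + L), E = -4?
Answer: -8829/2 ≈ -4414.5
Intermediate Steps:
P(z, L) = z/L (P(z, L) = (2*z)/((2*L)) = (2*z)*(1/(2*L)) = z/L)
u(l, p) = 29 + l
-162*u(P(7, E), -147) = -162*(29 + 7/(-4)) = -162*(29 + 7*(-1/4)) = -162*(29 - 7/4) = -162*109/4 = -8829/2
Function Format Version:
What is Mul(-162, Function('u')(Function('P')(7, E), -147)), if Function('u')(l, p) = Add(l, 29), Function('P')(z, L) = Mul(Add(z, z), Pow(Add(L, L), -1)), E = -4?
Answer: Rational(-8829, 2) ≈ -4414.5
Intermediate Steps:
Function('P')(z, L) = Mul(z, Pow(L, -1)) (Function('P')(z, L) = Mul(Mul(2, z), Pow(Mul(2, L), -1)) = Mul(Mul(2, z), Mul(Rational(1, 2), Pow(L, -1))) = Mul(z, Pow(L, -1)))
Function('u')(l, p) = Add(29, l)
Mul(-162, Function('u')(Function('P')(7, E), -147)) = Mul(-162, Add(29, Mul(7, Pow(-4, -1)))) = Mul(-162, Add(29, Mul(7, Rational(-1, 4)))) = Mul(-162, Add(29, Rational(-7, 4))) = Mul(-162, Rational(109, 4)) = Rational(-8829, 2)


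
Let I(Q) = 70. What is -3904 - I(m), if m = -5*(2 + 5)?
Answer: -3974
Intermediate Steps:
m = -35 (m = -5*7 = -35)
-3904 - I(m) = -3904 - 1*70 = -3904 - 70 = -3974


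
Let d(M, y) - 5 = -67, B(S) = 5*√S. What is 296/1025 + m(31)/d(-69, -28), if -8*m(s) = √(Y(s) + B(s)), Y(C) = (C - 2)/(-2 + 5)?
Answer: 296/1025 + √(87 + 45*√31)/1488 ≈ 0.30113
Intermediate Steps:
d(M, y) = -62 (d(M, y) = 5 - 67 = -62)
Y(C) = -⅔ + C/3 (Y(C) = (-2 + C)/3 = (-2 + C)*(⅓) = -⅔ + C/3)
m(s) = -√(-⅔ + 5*√s + s/3)/8 (m(s) = -√((-⅔ + s/3) + 5*√s)/8 = -√(-⅔ + 5*√s + s/3)/8)
296/1025 + m(31)/d(-69, -28) = 296/1025 - √(-6 + 3*31 + 45*√31)/24/(-62) = 296*(1/1025) - √(-6 + 93 + 45*√31)/24*(-1/62) = 296/1025 - √(87 + 45*√31)/24*(-1/62) = 296/1025 + √(87 + 45*√31)/1488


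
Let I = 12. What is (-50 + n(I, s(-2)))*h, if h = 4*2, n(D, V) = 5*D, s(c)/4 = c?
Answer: 80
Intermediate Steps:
s(c) = 4*c
h = 8
(-50 + n(I, s(-2)))*h = (-50 + 5*12)*8 = (-50 + 60)*8 = 10*8 = 80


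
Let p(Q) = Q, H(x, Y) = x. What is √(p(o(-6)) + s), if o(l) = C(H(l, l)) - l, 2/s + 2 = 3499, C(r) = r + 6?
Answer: 2*√18345262/3497 ≈ 2.4496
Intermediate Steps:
C(r) = 6 + r
s = 2/3497 (s = 2/(-2 + 3499) = 2/3497 ≈ 0.00057192)
o(l) = 6 (o(l) = (6 + l) - l = 6)
√(p(o(-6)) + s) = √(6 + 2/3497) = √(20984/3497) = 2*√18345262/3497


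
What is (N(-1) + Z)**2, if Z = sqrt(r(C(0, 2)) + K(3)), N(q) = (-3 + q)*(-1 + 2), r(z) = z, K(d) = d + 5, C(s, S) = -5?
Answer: (4 - sqrt(3))**2 ≈ 5.1436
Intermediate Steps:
K(d) = 5 + d
N(q) = -3 + q (N(q) = (-3 + q)*1 = -3 + q)
Z = sqrt(3) (Z = sqrt(-5 + (5 + 3)) = sqrt(-5 + 8) = sqrt(3) ≈ 1.7320)
(N(-1) + Z)**2 = ((-3 - 1) + sqrt(3))**2 = (-4 + sqrt(3))**2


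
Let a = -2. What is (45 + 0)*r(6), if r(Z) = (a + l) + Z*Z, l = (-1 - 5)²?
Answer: 3150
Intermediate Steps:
l = 36 (l = (-6)² = 36)
r(Z) = 34 + Z² (r(Z) = (-2 + 36) + Z*Z = 34 + Z²)
(45 + 0)*r(6) = (45 + 0)*(34 + 6²) = 45*(34 + 36) = 45*70 = 3150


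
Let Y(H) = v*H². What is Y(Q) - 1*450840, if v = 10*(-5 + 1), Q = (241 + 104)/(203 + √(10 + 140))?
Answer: -760241683493040/1685841481 + 9664830000*√6/1685841481 ≈ -4.5094e+5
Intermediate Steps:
Q = 345/(203 + 5*√6) (Q = 345/(203 + √150) = 345/(203 + 5*√6) ≈ 1.6028)
v = -40 (v = 10*(-4) = -40)
Y(H) = -40*H²
Y(Q) - 1*450840 = -40*(70035/41059 - 1725*√6/41059)² - 1*450840 = -40*(70035/41059 - 1725*√6/41059)² - 450840 = -450840 - 40*(70035/41059 - 1725*√6/41059)²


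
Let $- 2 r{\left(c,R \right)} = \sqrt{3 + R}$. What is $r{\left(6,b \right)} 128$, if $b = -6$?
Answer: $- 64 i \sqrt{3} \approx - 110.85 i$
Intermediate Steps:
$r{\left(c,R \right)} = - \frac{\sqrt{3 + R}}{2}$
$r{\left(6,b \right)} 128 = - \frac{\sqrt{3 - 6}}{2} \cdot 128 = - \frac{\sqrt{-3}}{2} \cdot 128 = - \frac{i \sqrt{3}}{2} \cdot 128 = - 64 i \sqrt{3}$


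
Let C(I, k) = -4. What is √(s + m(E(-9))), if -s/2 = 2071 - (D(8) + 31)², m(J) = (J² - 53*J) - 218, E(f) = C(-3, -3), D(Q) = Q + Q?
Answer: √286 ≈ 16.912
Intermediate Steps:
D(Q) = 2*Q
E(f) = -4
m(J) = -218 + J² - 53*J
s = 276 (s = -2*(2071 - (2*8 + 31)²) = -2*(2071 - (16 + 31)²) = -2*(2071 - 1*47²) = -2*(2071 - 1*2209) = -2*(2071 - 2209) = -2*(-138) = 276)
√(s + m(E(-9))) = √(276 + (-218 + (-4)² - 53*(-4))) = √(276 + (-218 + 16 + 212)) = √(276 + 10) = √286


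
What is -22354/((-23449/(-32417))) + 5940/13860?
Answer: -5072476979/164143 ≈ -30903.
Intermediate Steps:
-22354/((-23449/(-32417))) + 5940/13860 = -22354/((-23449*(-1/32417))) + 5940*(1/13860) = -22354/23449/32417 + 3/7 = -22354*32417/23449 + 3/7 = -724649618/23449 + 3/7 = -5072476979/164143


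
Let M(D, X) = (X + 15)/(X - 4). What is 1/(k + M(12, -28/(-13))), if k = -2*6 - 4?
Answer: -24/607 ≈ -0.039539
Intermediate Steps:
M(D, X) = (15 + X)/(-4 + X)
k = -16 (k = -12 - 4 = -16)
1/(k + M(12, -28/(-13))) = 1/(-16 + (15 - 28/(-13))/(-4 - 28/(-13))) = 1/(-16 + (15 - 28*(-1/13))/(-4 - 28*(-1/13))) = 1/(-16 + (15 + 28/13)/(-4 + 28/13)) = 1/(-16 + (223/13)/(-24/13)) = 1/(-16 - 13/24*223/13) = 1/(-16 - 223/24) = 1/(-607/24) = -24/607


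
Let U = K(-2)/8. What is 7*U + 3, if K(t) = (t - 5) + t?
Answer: -39/8 ≈ -4.8750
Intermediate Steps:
K(t) = -5 + 2*t (K(t) = (-5 + t) + t = -5 + 2*t)
U = -9/8 (U = (-5 + 2*(-2))/8 = (-5 - 4)*(⅛) = -9*⅛ = -9/8 ≈ -1.1250)
7*U + 3 = 7*(-9/8) + 3 = -63/8 + 3 = -39/8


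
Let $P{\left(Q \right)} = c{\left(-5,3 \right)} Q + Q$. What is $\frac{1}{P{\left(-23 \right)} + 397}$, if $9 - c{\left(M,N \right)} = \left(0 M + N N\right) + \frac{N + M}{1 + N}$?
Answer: $\frac{2}{725} \approx 0.0027586$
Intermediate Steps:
$c{\left(M,N \right)} = 9 - N^{2} - \frac{M + N}{1 + N}$ ($c{\left(M,N \right)} = 9 - \left(\left(0 M + N N\right) + \frac{N + M}{1 + N}\right) = 9 - \left(\left(0 + N^{2}\right) + \frac{M + N}{1 + N}\right) = 9 - \left(N^{2} + \frac{M + N}{1 + N}\right) = 9 - N^{2} - \frac{M + N}{1 + N}$)
$P{\left(Q \right)} = \frac{3 Q}{2}$ ($P{\left(Q \right)} = \frac{9 - -5 - 3^{2} - 3^{3} + 8 \cdot 3}{1 + 3} Q + Q = \frac{9 + 5 - 9 - 27 + 24}{4} Q + Q = \frac{1}{4} \cdot 2 Q + Q = \frac{Q}{2} + Q = \frac{3 Q}{2}$)
$\frac{1}{P{\left(-23 \right)} + 397} = \frac{1}{\frac{3}{2} \left(-23\right) + 397} = \frac{1}{- \frac{69}{2} + 397} = \frac{1}{\frac{725}{2}} = \frac{2}{725}$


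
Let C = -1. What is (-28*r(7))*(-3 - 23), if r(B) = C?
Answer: -728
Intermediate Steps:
r(B) = -1
(-28*r(7))*(-3 - 23) = (-28*(-1))*(-3 - 23) = 28*(-26) = -728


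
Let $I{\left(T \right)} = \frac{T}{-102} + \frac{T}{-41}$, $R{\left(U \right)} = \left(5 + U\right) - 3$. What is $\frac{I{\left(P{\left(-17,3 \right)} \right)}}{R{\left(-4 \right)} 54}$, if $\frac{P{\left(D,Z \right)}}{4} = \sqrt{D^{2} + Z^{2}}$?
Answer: $\frac{143 \sqrt{298}}{112914} \approx 0.021862$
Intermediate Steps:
$R{\left(U \right)} = 2 + U$
$P{\left(D,Z \right)} = 4 \sqrt{D^{2} + Z^{2}}$
$I{\left(T \right)} = - \frac{143 T}{4182}$ ($I{\left(T \right)} = T \left(- \frac{1}{102}\right) + T \left(- \frac{1}{41}\right) = - \frac{T}{102} - \frac{T}{41} = - \frac{143 T}{4182}$)
$\frac{I{\left(P{\left(-17,3 \right)} \right)}}{R{\left(-4 \right)} 54} = \frac{\left(- \frac{143}{4182}\right) 4 \sqrt{\left(-17\right)^{2} + 3^{2}}}{\left(2 - 4\right) 54} = \frac{\left(- \frac{143}{4182}\right) 4 \sqrt{289 + 9}}{\left(-2\right) 54} = \frac{\left(- \frac{143}{4182}\right) 4 \sqrt{298}}{-108} = - \frac{286 \sqrt{298}}{2091} \left(- \frac{1}{108}\right) = \frac{143 \sqrt{298}}{112914}$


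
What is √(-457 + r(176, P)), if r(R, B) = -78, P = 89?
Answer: I*√535 ≈ 23.13*I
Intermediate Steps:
√(-457 + r(176, P)) = √(-457 - 78) = √(-535) = I*√535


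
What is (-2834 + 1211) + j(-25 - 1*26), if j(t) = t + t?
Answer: -1725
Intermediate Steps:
j(t) = 2*t
(-2834 + 1211) + j(-25 - 1*26) = (-2834 + 1211) + 2*(-25 - 1*26) = -1623 + 2*(-25 - 26) = -1623 + 2*(-51) = -1623 - 102 = -1725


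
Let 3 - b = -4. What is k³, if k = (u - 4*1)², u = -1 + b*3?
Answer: 16777216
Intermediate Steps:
b = 7 (b = 3 - 1*(-4) = 3 + 4 = 7)
u = 20 (u = -1 + 7*3 = -1 + 21 = 20)
k = 256 (k = (20 - 4*1)² = (20 - 4)² = 16² = 256)
k³ = 256³ = 16777216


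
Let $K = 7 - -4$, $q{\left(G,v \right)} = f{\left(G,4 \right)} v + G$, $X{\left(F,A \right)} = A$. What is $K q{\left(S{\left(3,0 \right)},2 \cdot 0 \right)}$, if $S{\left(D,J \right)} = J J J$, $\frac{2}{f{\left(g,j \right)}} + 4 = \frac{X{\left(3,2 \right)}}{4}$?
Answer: $0$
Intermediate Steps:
$f{\left(g,j \right)} = - \frac{4}{7}$ ($f{\left(g,j \right)} = \frac{2}{-4 + \frac{2}{4}} = \frac{2}{-4 + 2 \cdot \frac{1}{4}} = \frac{2}{-4 + \frac{1}{2}} = \frac{2}{- \frac{7}{2}} = 2 \left(- \frac{2}{7}\right) = - \frac{4}{7}$)
$S{\left(D,J \right)} = J^{3}$ ($S{\left(D,J \right)} = J^{2} J = J^{3}$)
$q{\left(G,v \right)} = G - \frac{4 v}{7}$ ($q{\left(G,v \right)} = - \frac{4 v}{7} + G = G - \frac{4 v}{7}$)
$K = 11$ ($K = 7 + 4 = 11$)
$K q{\left(S{\left(3,0 \right)},2 \cdot 0 \right)} = 11 \left(0^{3} - \frac{4 \cdot 2 \cdot 0}{7}\right) = 11 \left(0 - 0\right) = 11 \left(0 + 0\right) = 11 \cdot 0 = 0$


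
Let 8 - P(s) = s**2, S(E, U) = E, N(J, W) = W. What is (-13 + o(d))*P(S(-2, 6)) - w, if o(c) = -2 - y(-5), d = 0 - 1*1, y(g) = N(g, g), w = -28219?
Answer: 28179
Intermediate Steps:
y(g) = g
d = -1 (d = 0 - 1 = -1)
P(s) = 8 - s**2
o(c) = 3 (o(c) = -2 - 1*(-5) = -2 + 5 = 3)
(-13 + o(d))*P(S(-2, 6)) - w = (-13 + 3)*(8 - 1*(-2)**2) - 1*(-28219) = -10*(8 - 1*4) + 28219 = -10*(8 - 4) + 28219 = -10*4 + 28219 = -40 + 28219 = 28179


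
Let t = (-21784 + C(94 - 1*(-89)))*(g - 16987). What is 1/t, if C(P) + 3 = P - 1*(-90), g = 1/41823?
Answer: 41823/15284563212200 ≈ 2.7363e-9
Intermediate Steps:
g = 1/41823 ≈ 2.3910e-5
C(P) = 87 + P (C(P) = -3 + (P - 1*(-90)) = -3 + (P + 90) = -3 + (90 + P) = 87 + P)
t = 15284563212200/41823 (t = (-21784 + (87 + (94 - 1*(-89))))*(1/41823 - 16987) = (-21784 + (87 + (94 + 89)))*(-710447300/41823) = (-21784 + (87 + 183))*(-710447300/41823) = (-21784 + 270)*(-710447300/41823) = -21514*(-710447300/41823) = 15284563212200/41823 ≈ 3.6546e+8)
1/t = 1/(15284563212200/41823) = 41823/15284563212200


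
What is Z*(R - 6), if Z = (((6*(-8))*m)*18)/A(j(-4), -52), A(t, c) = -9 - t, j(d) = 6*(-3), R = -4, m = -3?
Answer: -2880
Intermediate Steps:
j(d) = -18
Z = 288 (Z = (((6*(-8))*(-3))*18)/(-9 - 1*(-18)) = (-48*(-3)*18)/(-9 + 18) = (144*18)/9 = 2592*(⅑) = 288)
Z*(R - 6) = 288*(-4 - 6) = 288*(-10) = -2880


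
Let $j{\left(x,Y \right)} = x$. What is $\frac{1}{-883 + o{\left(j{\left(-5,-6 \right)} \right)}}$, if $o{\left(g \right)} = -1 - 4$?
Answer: $- \frac{1}{888} \approx -0.0011261$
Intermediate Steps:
$o{\left(g \right)} = -5$ ($o{\left(g \right)} = -1 - 4 = -5$)
$\frac{1}{-883 + o{\left(j{\left(-5,-6 \right)} \right)}} = \frac{1}{-883 - 5} = \frac{1}{-888} = - \frac{1}{888}$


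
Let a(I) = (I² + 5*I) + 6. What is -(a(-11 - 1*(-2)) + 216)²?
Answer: -66564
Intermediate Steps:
a(I) = 6 + I² + 5*I
-(a(-11 - 1*(-2)) + 216)² = -((6 + (-11 - 1*(-2))² + 5*(-11 - 1*(-2))) + 216)² = -((6 + (-11 + 2)² + 5*(-11 + 2)) + 216)² = -((6 + (-9)² + 5*(-9)) + 216)² = -((6 + 81 - 45) + 216)² = -(42 + 216)² = -1*258² = -1*66564 = -66564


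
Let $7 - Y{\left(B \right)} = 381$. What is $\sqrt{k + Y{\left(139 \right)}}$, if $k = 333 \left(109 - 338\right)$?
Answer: $i \sqrt{76631} \approx 276.82 i$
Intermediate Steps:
$Y{\left(B \right)} = -374$ ($Y{\left(B \right)} = 7 - 381 = -374$)
$k = -76257$ ($k = 333 \left(-229\right) = -76257$)
$\sqrt{k + Y{\left(139 \right)}} = \sqrt{-76257 - 374} = \sqrt{-76631} = i \sqrt{76631}$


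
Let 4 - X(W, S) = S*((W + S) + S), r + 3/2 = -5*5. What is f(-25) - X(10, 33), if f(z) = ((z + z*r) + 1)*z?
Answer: -26917/2 ≈ -13459.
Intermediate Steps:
r = -53/2 (r = -3/2 - 5*5 = -3/2 - 25 = -53/2 ≈ -26.500)
X(W, S) = 4 - S*(W + 2*S) (X(W, S) = 4 - S*((W + S) + S) = 4 - S*((S + W) + S) = 4 - S*(W + 2*S))
f(z) = z*(1 - 51*z/2) (f(z) = ((z + z*(-53/2)) + 1)*z = ((z - 53*z/2) + 1)*z = (-51*z/2 + 1)*z = (1 - 51*z/2)*z = z*(1 - 51*z/2))
f(-25) - X(10, 33) = (½)*(-25)*(2 - 51*(-25)) - (4 - 2*33² - 1*33*10) = (½)*(-25)*(2 + 1275) - (4 - 2*1089 - 330) = (½)*(-25)*1277 - (4 - 2178 - 330) = -31925/2 - 1*(-2504) = -31925/2 + 2504 = -26917/2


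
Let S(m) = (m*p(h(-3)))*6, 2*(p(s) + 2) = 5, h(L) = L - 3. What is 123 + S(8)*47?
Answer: 1251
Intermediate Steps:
h(L) = -3 + L
p(s) = 1/2 (p(s) = -2 + (1/2)*5 = -2 + 5/2 = 1/2)
S(m) = 3*m (S(m) = (m*(1/2))*6 = (m/2)*6 = 3*m)
123 + S(8)*47 = 123 + (3*8)*47 = 123 + 24*47 = 123 + 1128 = 1251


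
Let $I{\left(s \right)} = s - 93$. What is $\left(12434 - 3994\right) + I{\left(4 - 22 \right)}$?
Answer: $8329$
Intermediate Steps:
$I{\left(s \right)} = -93 + s$ ($I{\left(s \right)} = s - 93 = -93 + s$)
$\left(12434 - 3994\right) + I{\left(4 - 22 \right)} = \left(12434 - 3994\right) + \left(-93 + \left(4 - 22\right)\right) = 8440 + \left(-93 + \left(4 - 22\right)\right) = 8440 - 111 = 8329$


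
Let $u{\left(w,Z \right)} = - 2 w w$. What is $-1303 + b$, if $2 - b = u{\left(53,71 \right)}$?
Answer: $4317$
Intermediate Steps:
$u{\left(w,Z \right)} = - 2 w^{2}$
$b = 5620$ ($b = 2 - - 2 \cdot 53^{2} = 2 - \left(-2\right) 2809 = 2 - -5618 = 2 + 5618 = 5620$)
$-1303 + b = -1303 + 5620 = 4317$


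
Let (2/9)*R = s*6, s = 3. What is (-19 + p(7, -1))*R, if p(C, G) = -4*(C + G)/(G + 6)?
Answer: -9639/5 ≈ -1927.8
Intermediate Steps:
R = 81 (R = 9*(3*6)/2 = (9/2)*18 = 81)
p(C, G) = -4*(C + G)/(6 + G)
(-19 + p(7, -1))*R = (-19 + 4*(-1*7 - 1*(-1))/(6 - 1))*81 = (-19 + 4*(-7 + 1)/5)*81 = (-19 + 4*(1/5)*(-6))*81 = (-19 - 24/5)*81 = -119/5*81 = -9639/5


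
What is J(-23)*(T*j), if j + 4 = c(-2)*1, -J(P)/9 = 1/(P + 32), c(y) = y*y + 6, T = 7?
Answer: -42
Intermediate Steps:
c(y) = 6 + y**2 (c(y) = y**2 + 6 = 6 + y**2)
J(P) = -9/(32 + P) (J(P) = -9/(P + 32) = -9/(32 + P))
j = 6 (j = -4 + (6 + (-2)**2)*1 = -4 + (6 + 4)*1 = -4 + 10*1 = -4 + 10 = 6)
J(-23)*(T*j) = (-9/(32 - 23))*(7*6) = -9/9*42 = -9*1/9*42 = -1*42 = -42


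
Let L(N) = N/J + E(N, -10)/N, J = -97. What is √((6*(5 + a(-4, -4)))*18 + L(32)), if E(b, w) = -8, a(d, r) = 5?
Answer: 3*√4513895/194 ≈ 32.855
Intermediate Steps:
L(N) = -8/N - N/97 (L(N) = N/(-97) - 8/N = N*(-1/97) - 8/N = -N/97 - 8/N = -8/N - N/97)
√((6*(5 + a(-4, -4)))*18 + L(32)) = √((6*(5 + 5))*18 + (-8/32 - 1/97*32)) = √((6*10)*18 + (-8*1/32 - 32/97)) = √(60*18 + (-¼ - 32/97)) = √(1080 - 225/388) = √(418815/388) = 3*√4513895/194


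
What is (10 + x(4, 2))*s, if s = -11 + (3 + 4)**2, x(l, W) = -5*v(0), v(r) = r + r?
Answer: 380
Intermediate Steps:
v(r) = 2*r
x(l, W) = 0 (x(l, W) = -10*0 = -5*0 = 0)
s = 38 (s = -11 + 7**2 = -11 + 49 = 38)
(10 + x(4, 2))*s = (10 + 0)*38 = 10*38 = 380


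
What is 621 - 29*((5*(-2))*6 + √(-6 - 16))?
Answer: 2361 - 29*I*√22 ≈ 2361.0 - 136.02*I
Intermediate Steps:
621 - 29*((5*(-2))*6 + √(-6 - 16)) = 621 - 29*(-10*6 + √(-22)) = 621 - 29*(-60 + I*√22) = 621 - (-1740 + 29*I*√22) = 621 + (1740 - 29*I*√22) = 2361 - 29*I*√22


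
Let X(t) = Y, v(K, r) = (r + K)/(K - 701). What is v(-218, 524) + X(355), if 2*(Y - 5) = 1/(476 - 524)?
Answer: 410825/88224 ≈ 4.6566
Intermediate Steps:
v(K, r) = (K + r)/(-701 + K)
Y = 479/96 (Y = 5 + 1/(2*(476 - 524)) = 5 + (½)/(-48) = 5 + (½)*(-1/48) = 5 - 1/96 = 479/96 ≈ 4.9896)
X(t) = 479/96
v(-218, 524) + X(355) = (-218 + 524)/(-701 - 218) + 479/96 = 306/(-919) + 479/96 = -1/919*306 + 479/96 = -306/919 + 479/96 = 410825/88224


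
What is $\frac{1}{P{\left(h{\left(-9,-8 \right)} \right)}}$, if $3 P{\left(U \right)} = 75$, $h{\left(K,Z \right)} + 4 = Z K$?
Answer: $\frac{1}{25} \approx 0.04$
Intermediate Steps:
$h{\left(K,Z \right)} = -4 + K Z$ ($h{\left(K,Z \right)} = -4 + Z K = -4 + K Z$)
$P{\left(U \right)} = 25$ ($P{\left(U \right)} = \frac{1}{3} \cdot 75 = 25$)
$\frac{1}{P{\left(h{\left(-9,-8 \right)} \right)}} = \frac{1}{25}$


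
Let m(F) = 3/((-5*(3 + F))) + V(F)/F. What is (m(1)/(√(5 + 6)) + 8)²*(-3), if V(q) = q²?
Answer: -845667/4400 - 204*√11/55 ≈ -204.50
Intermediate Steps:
m(F) = F + 3/(-15 - 5*F) (m(F) = 3/((-5*(3 + F))) + F²/F = 3/(-15 - 5*F) + F = F + 3/(-15 - 5*F))
(m(1)/(√(5 + 6)) + 8)²*(-3) = (((-⅗ + 1² + 3*1)/(3 + 1))/(√(5 + 6)) + 8)²*(-3) = (((-⅗ + 1 + 3)/4)/(√11) + 8)²*(-3) = (((¼)*(17/5))*(√11/11) + 8)²*(-3) = (17*(√11/11)/20 + 8)²*(-3) = (17*√11/220 + 8)²*(-3) = (8 + 17*√11/220)²*(-3) = -3*(8 + 17*√11/220)²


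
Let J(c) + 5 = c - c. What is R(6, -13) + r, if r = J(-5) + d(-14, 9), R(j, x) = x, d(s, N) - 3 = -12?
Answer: -27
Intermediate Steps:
J(c) = -5 (J(c) = -5 + (c - c) = -5 + 0 = -5)
d(s, N) = -9 (d(s, N) = 3 - 12 = -9)
r = -14 (r = -5 - 9 = -14)
R(6, -13) + r = -13 - 14 = -27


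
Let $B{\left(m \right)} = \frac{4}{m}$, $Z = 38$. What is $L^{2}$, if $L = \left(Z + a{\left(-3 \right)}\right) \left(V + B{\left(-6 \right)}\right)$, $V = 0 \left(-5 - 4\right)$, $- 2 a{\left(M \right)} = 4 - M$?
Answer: $529$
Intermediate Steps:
$a{\left(M \right)} = -2 + \frac{M}{2}$ ($a{\left(M \right)} = - \frac{4 - M}{2} = -2 + \frac{M}{2}$)
$V = 0$ ($V = 0 \left(-9\right) = 0$)
$L = -23$ ($L = \left(38 + \left(-2 + \frac{1}{2} \left(-3\right)\right)\right) \left(0 + \frac{4}{-6}\right) = \left(38 - \frac{7}{2}\right) \left(0 + 4 \left(- \frac{1}{6}\right)\right) = \left(38 - \frac{7}{2}\right) \left(0 - \frac{2}{3}\right) = \frac{69}{2} \left(- \frac{2}{3}\right) = -23$)
$L^{2} = \left(-23\right)^{2} = 529$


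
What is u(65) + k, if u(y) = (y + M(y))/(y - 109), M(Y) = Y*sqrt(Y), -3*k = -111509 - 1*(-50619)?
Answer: 2678965/132 - 65*sqrt(65)/44 ≈ 20283.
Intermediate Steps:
k = 60890/3 (k = -(-111509 - 1*(-50619))/3 = -(-111509 + 50619)/3 = -1/3*(-60890) = 60890/3 ≈ 20297.)
M(Y) = Y**(3/2)
u(y) = (y + y**(3/2))/(-109 + y) (u(y) = (y + y**(3/2))/(y - 109) = (y + y**(3/2))/(-109 + y))
u(65) + k = (65 + 65**(3/2))/(-109 + 65) + 60890/3 = (65 + 65*sqrt(65))/(-44) + 60890/3 = -(65 + 65*sqrt(65))/44 + 60890/3 = (-65/44 - 65*sqrt(65)/44) + 60890/3 = 2678965/132 - 65*sqrt(65)/44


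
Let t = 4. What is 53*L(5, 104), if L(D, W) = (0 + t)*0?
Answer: 0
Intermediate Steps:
L(D, W) = 0 (L(D, W) = (0 + 4)*0 = 4*0 = 0)
53*L(5, 104) = 53*0 = 0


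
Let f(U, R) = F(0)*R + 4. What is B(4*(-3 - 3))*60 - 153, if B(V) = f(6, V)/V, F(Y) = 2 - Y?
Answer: -43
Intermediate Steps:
f(U, R) = 4 + 2*R (f(U, R) = (2 - 1*0)*R + 4 = (2 + 0)*R + 4 = 2*R + 4 = 4 + 2*R)
B(V) = (4 + 2*V)/V
B(4*(-3 - 3))*60 - 153 = (2 + 4/((4*(-3 - 3))))*60 - 153 = (2 + 4/((4*(-6))))*60 - 153 = (2 + 4/(-24))*60 - 153 = (2 + 4*(-1/24))*60 - 153 = (2 - ⅙)*60 - 153 = (11/6)*60 - 153 = 110 - 153 = -43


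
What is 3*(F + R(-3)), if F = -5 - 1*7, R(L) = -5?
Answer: -51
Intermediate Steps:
F = -12 (F = -5 - 7 = -12)
3*(F + R(-3)) = 3*(-12 - 5) = 3*(-17) = -51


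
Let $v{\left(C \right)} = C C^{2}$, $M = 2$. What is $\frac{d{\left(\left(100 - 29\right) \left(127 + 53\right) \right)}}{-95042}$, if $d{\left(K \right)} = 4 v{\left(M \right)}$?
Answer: $- \frac{16}{47521} \approx -0.00033669$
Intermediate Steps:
$v{\left(C \right)} = C^{3}$
$d{\left(K \right)} = 32$ ($d{\left(K \right)} = 4 \cdot 2^{3} = 4 \cdot 8 = 32$)
$\frac{d{\left(\left(100 - 29\right) \left(127 + 53\right) \right)}}{-95042} = \frac{32}{-95042} = 32 \left(- \frac{1}{95042}\right) = - \frac{16}{47521}$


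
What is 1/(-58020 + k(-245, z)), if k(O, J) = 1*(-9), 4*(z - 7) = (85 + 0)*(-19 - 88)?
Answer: -1/58029 ≈ -1.7233e-5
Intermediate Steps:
z = -9067/4 (z = 7 + ((85 + 0)*(-19 - 88))/4 = 7 + (85*(-107))/4 = 7 + (¼)*(-9095) = 7 - 9095/4 = -9067/4 ≈ -2266.8)
k(O, J) = -9
1/(-58020 + k(-245, z)) = 1/(-58020 - 9) = 1/(-58029) = -1/58029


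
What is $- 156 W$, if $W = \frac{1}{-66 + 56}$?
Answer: $\frac{78}{5} \approx 15.6$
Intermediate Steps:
$W = - \frac{1}{10}$ ($W = \frac{1}{-10} = - \frac{1}{10} \approx -0.1$)
$- 156 W = \left(-156\right) \left(- \frac{1}{10}\right) = \frac{78}{5}$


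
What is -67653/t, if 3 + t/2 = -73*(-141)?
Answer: -22551/6860 ≈ -3.2873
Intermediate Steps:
t = 20580 (t = -6 + 2*(-73*(-141)) = -6 + 2*10293 = -6 + 20586 = 20580)
-67653/t = -67653/20580 = -1*22551/6860 = -22551/6860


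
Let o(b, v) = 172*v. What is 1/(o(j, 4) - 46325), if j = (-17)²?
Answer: -1/45637 ≈ -2.1912e-5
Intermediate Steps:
j = 289
1/(o(j, 4) - 46325) = 1/(172*4 - 46325) = 1/(688 - 46325) = 1/(-45637) = -1/45637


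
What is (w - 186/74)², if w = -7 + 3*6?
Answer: 98596/1369 ≈ 72.021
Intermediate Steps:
w = 11 (w = -7 + 18 = 11)
(w - 186/74)² = (11 - 186/74)² = (11 - 186*1/74)² = (11 - 93/37)² = (314/37)² = 98596/1369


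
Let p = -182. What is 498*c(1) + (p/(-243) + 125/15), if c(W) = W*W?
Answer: 123221/243 ≈ 507.08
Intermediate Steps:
c(W) = W²
498*c(1) + (p/(-243) + 125/15) = 498*1² + (-182/(-243) + 125/15) = 498*1 + (-182*(-1/243) + 125*(1/15)) = 498 + (182/243 + 25/3) = 498 + 2207/243 = 123221/243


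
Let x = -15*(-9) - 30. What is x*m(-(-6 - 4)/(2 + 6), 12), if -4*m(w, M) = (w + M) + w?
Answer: -3045/8 ≈ -380.63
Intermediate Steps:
m(w, M) = -w/2 - M/4 (m(w, M) = -((w + M) + w)/4 = -((M + w) + w)/4 = -(M + 2*w)/4 = -w/2 - M/4)
x = 105 (x = 135 - 30 = 105)
x*m(-(-6 - 4)/(2 + 6), 12) = 105*(-(-1)*(-6 - 4)/(2 + 6)/2 - ¼*12) = 105*(-(-1)*(-10/8)/2 - 3) = 105*(-(-1)*(-10*⅛)/2 - 3) = 105*(-(-1)*(-5)/(2*4) - 3) = 105*(-½*5/4 - 3) = 105*(-5/8 - 3) = 105*(-29/8) = -3045/8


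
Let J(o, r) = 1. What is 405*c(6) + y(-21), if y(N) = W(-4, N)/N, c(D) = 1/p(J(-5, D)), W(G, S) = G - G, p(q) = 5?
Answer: 81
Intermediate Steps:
W(G, S) = 0
c(D) = ⅕ (c(D) = 1/5 = ⅕)
y(N) = 0 (y(N) = 0/N = 0)
405*c(6) + y(-21) = 405*(⅕) + 0 = 81 + 0 = 81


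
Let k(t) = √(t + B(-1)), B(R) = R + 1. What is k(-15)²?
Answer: -15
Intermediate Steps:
B(R) = 1 + R
k(t) = √t (k(t) = √(t + (1 - 1)) = √(t + 0) = √t)
k(-15)² = (√(-15))² = (I*√15)² = -15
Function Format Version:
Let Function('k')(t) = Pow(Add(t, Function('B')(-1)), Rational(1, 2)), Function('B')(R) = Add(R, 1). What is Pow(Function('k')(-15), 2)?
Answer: -15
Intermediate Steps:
Function('B')(R) = Add(1, R)
Function('k')(t) = Pow(t, Rational(1, 2)) (Function('k')(t) = Pow(Add(t, Add(1, -1)), Rational(1, 2)) = Pow(Add(t, 0), Rational(1, 2)) = Pow(t, Rational(1, 2)))
Pow(Function('k')(-15), 2) = Pow(Pow(-15, Rational(1, 2)), 2) = Pow(Mul(I, Pow(15, Rational(1, 2))), 2) = -15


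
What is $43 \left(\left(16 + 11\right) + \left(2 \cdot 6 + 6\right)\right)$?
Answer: $1935$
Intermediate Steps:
$43 \left(\left(16 + 11\right) + \left(2 \cdot 6 + 6\right)\right) = 43 \left(27 + \left(12 + 6\right)\right) = 43 \left(27 + 18\right) = 43 \cdot 45 = 1935$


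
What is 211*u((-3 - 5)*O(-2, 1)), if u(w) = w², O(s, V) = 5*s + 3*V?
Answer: 661696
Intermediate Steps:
O(s, V) = 3*V + 5*s
211*u((-3 - 5)*O(-2, 1)) = 211*((-3 - 5)*(3*1 + 5*(-2)))² = 211*(-8*(3 - 10))² = 211*(-8*(-7))² = 211*56² = 211*3136 = 661696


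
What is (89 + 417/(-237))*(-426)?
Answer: -2935992/79 ≈ -37164.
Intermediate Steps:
(89 + 417/(-237))*(-426) = (89 + 417*(-1/237))*(-426) = (89 - 139/79)*(-426) = (6892/79)*(-426) = -2935992/79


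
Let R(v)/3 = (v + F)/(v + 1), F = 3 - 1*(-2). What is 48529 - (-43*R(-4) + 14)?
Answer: 48472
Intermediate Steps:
F = 5 (F = 3 + 2 = 5)
R(v) = 3*(5 + v)/(1 + v) (R(v) = 3*((v + 5)/(v + 1)) = 3*((5 + v)/(1 + v)) = 3*(5 + v)/(1 + v))
48529 - (-43*R(-4) + 14) = 48529 - (-129*(5 - 4)/(1 - 4) + 14) = 48529 - (-129/(-3) + 14) = 48529 - (-129*(-1)/3 + 14) = 48529 - (-43*(-1) + 14) = 48529 - (43 + 14) = 48529 - 1*57 = 48529 - 57 = 48472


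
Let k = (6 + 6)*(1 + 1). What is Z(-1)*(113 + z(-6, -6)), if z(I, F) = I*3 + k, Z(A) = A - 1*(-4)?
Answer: 357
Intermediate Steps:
k = 24 (k = 12*2 = 24)
Z(A) = 4 + A (Z(A) = A + 4 = 4 + A)
z(I, F) = 24 + 3*I (z(I, F) = I*3 + 24 = 3*I + 24 = 24 + 3*I)
Z(-1)*(113 + z(-6, -6)) = (4 - 1)*(113 + (24 + 3*(-6))) = 3*(113 + (24 - 18)) = 3*(113 + 6) = 3*119 = 357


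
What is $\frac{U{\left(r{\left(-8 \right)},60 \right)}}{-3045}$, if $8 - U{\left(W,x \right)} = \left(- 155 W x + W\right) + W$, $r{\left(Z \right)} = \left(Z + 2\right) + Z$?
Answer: $\frac{43388}{1015} \approx 42.747$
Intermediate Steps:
$r{\left(Z \right)} = 2 + 2 Z$ ($r{\left(Z \right)} = \left(2 + Z\right) + Z = 2 + 2 Z$)
$U{\left(W,x \right)} = 8 - 2 W + 155 W x$ ($U{\left(W,x \right)} = 8 - \left(\left(- 155 W x + W\right) + W\right) = 8 - \left(\left(W - 155 W x\right) + W\right) = 8 - \left(2 W - 155 W x\right) = 8 + \left(- 2 W + 155 W x\right) = 8 - 2 W + 155 W x$)
$\frac{U{\left(r{\left(-8 \right)},60 \right)}}{-3045} = \frac{8 - 2 \left(2 + 2 \left(-8\right)\right) + 155 \left(2 + 2 \left(-8\right)\right) 60}{-3045} = \left(8 - 2 \left(2 - 16\right) + 155 \left(2 - 16\right) 60\right) \left(- \frac{1}{3045}\right) = \left(8 - -28 + 155 \left(-14\right) 60\right) \left(- \frac{1}{3045}\right) = \left(8 + 28 - 130200\right) \left(- \frac{1}{3045}\right) = \left(-130164\right) \left(- \frac{1}{3045}\right) = \frac{43388}{1015}$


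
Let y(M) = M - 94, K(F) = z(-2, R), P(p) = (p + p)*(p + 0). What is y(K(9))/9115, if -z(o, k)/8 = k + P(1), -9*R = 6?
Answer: -314/27345 ≈ -0.011483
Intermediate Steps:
R = -⅔ (R = -⅑*6 = -⅔ ≈ -0.66667)
P(p) = 2*p² (P(p) = (2*p)*p = 2*p²)
z(o, k) = -16 - 8*k (z(o, k) = -8*(k + 2*1²) = -8*(k + 2*1) = -8*(k + 2) = -8*(2 + k) = -16 - 8*k)
K(F) = -32/3 (K(F) = -16 - 8*(-⅔) = -16 + 16/3 = -32/3)
y(M) = -94 + M
y(K(9))/9115 = (-94 - 32/3)/9115 = -314/3*1/9115 = -314/27345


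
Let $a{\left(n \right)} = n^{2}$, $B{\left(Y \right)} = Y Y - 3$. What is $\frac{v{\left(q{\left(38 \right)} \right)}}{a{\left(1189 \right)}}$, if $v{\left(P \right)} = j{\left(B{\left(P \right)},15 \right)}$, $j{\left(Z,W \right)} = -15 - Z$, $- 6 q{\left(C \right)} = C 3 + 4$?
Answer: $- \frac{3589}{12723489} \approx -0.00028208$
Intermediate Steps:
$q{\left(C \right)} = - \frac{2}{3} - \frac{C}{2}$ ($q{\left(C \right)} = - \frac{C 3 + 4}{6} = - \frac{3 C + 4}{6} = - \frac{4 + 3 C}{6} = - \frac{2}{3} - \frac{C}{2}$)
$B{\left(Y \right)} = -3 + Y^{2}$ ($B{\left(Y \right)} = Y^{2} - 3 = -3 + Y^{2}$)
$v{\left(P \right)} = -12 - P^{2}$ ($v{\left(P \right)} = -15 - \left(-3 + P^{2}\right) = -12 - P^{2}$)
$\frac{v{\left(q{\left(38 \right)} \right)}}{a{\left(1189 \right)}} = \frac{-12 - \left(- \frac{2}{3} - 19\right)^{2}}{1189^{2}} = \frac{-12 - \left(- \frac{2}{3} - 19\right)^{2}}{1413721} = \left(-12 - \left(- \frac{59}{3}\right)^{2}\right) \frac{1}{1413721} = \left(-12 - \frac{3481}{9}\right) \frac{1}{1413721} = \left(- \frac{3589}{9}\right) \frac{1}{1413721} = - \frac{3589}{12723489}$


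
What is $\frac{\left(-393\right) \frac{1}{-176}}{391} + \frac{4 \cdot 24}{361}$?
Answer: $\frac{6748209}{24842576} \approx 0.27164$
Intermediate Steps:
$\frac{\left(-393\right) \frac{1}{-176}}{391} + \frac{4 \cdot 24}{361} = \left(-393\right) \left(- \frac{1}{176}\right) \frac{1}{391} + 96 \cdot \frac{1}{361} = \frac{393}{176} \cdot \frac{1}{391} + \frac{96}{361} = \frac{393}{68816} + \frac{96}{361} = \frac{6748209}{24842576}$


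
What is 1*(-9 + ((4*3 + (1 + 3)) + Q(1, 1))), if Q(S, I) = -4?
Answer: 3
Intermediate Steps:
1*(-9 + ((4*3 + (1 + 3)) + Q(1, 1))) = 1*(-9 + ((4*3 + (1 + 3)) - 4)) = 1*(-9 + ((12 + 4) - 4)) = 1*(-9 + (16 - 4)) = 1*(-9 + 12) = 1*3 = 3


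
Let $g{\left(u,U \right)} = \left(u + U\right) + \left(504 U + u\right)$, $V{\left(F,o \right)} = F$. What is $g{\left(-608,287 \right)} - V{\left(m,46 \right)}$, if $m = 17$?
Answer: $143702$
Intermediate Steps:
$g{\left(u,U \right)} = 2 u + 505 U$ ($g{\left(u,U \right)} = \left(U + u\right) + \left(u + 504 U\right) = 2 u + 505 U$)
$g{\left(-608,287 \right)} - V{\left(m,46 \right)} = \left(2 \left(-608\right) + 505 \cdot 287\right) - 17 = \left(-1216 + 144935\right) - 17 = 143719 - 17 = 143702$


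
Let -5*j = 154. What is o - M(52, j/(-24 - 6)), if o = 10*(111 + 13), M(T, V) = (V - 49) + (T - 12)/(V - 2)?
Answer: 7276654/5475 ≈ 1329.1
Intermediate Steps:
j = -154/5 (j = -⅕*154 = -154/5 ≈ -30.800)
M(T, V) = -49 + V + (-12 + T)/(-2 + V) (M(T, V) = (-49 + V) + (-12 + T)/(-2 + V) = -49 + V + (-12 + T)/(-2 + V))
o = 1240 (o = 10*124 = 1240)
o - M(52, j/(-24 - 6)) = 1240 - (86 + 52 + (-154/(5*(-24 - 6)))² - (-7854)/(5*(-24 - 6)))/(-2 - 154/(5*(-24 - 6))) = 1240 - (86 + 52 + (-154/5/(-30))² - (-7854)/(5*(-30)))/(-2 - 154/5/(-30)) = 1240 - (86 + 52 + (-154/5*(-1/30))² - (-7854)*(-1)/(5*30))/(-2 - 154/5*(-1/30)) = 1240 - (86 + 52 + (77/75)² - 51*77/75)/(-2 + 77/75) = 1240 - (86 + 52 + 5929/5625 - 1309/25)/(-73/75) = 1240 - (-75)*487654/(73*5625) = 1240 - 1*(-487654/5475) = 1240 + 487654/5475 = 7276654/5475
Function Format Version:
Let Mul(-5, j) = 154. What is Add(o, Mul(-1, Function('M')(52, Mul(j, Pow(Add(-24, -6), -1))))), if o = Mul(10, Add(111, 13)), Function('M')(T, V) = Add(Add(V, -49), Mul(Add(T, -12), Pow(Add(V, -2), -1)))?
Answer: Rational(7276654, 5475) ≈ 1329.1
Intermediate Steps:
j = Rational(-154, 5) (j = Mul(Rational(-1, 5), 154) = Rational(-154, 5) ≈ -30.800)
Function('M')(T, V) = Add(-49, V, Mul(Pow(Add(-2, V), -1), Add(-12, T))) (Function('M')(T, V) = Add(Add(-49, V), Mul(Add(-12, T), Pow(Add(-2, V), -1))) = Add(Add(-49, V), Mul(Pow(Add(-2, V), -1), Add(-12, T))) = Add(-49, V, Mul(Pow(Add(-2, V), -1), Add(-12, T))))
o = 1240 (o = Mul(10, 124) = 1240)
Add(o, Mul(-1, Function('M')(52, Mul(j, Pow(Add(-24, -6), -1))))) = Add(1240, Mul(-1, Mul(Pow(Add(-2, Mul(Rational(-154, 5), Pow(Add(-24, -6), -1))), -1), Add(86, 52, Pow(Mul(Rational(-154, 5), Pow(Add(-24, -6), -1)), 2), Mul(-51, Mul(Rational(-154, 5), Pow(Add(-24, -6), -1))))))) = Add(1240, Mul(-1, Mul(Pow(Add(-2, Mul(Rational(-154, 5), Pow(-30, -1))), -1), Add(86, 52, Pow(Mul(Rational(-154, 5), Pow(-30, -1)), 2), Mul(-51, Mul(Rational(-154, 5), Pow(-30, -1))))))) = Add(1240, Mul(-1, Mul(Pow(Add(-2, Mul(Rational(-154, 5), Rational(-1, 30))), -1), Add(86, 52, Pow(Mul(Rational(-154, 5), Rational(-1, 30)), 2), Mul(-51, Mul(Rational(-154, 5), Rational(-1, 30))))))) = Add(1240, Mul(-1, Mul(Pow(Add(-2, Rational(77, 75)), -1), Add(86, 52, Pow(Rational(77, 75), 2), Mul(-51, Rational(77, 75)))))) = Add(1240, Mul(-1, Mul(Pow(Rational(-73, 75), -1), Add(86, 52, Rational(5929, 5625), Rational(-1309, 25))))) = Add(1240, Mul(-1, Mul(Rational(-75, 73), Rational(487654, 5625)))) = Add(1240, Mul(-1, Rational(-487654, 5475))) = Add(1240, Rational(487654, 5475)) = Rational(7276654, 5475)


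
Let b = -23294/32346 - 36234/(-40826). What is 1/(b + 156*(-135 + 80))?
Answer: -330139449/2832541216390 ≈ -0.00011655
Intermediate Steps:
b = 55256030/330139449 (b = -23294*1/32346 - 36234*(-1/40826) = -11647/16173 + 18117/20413 = 55256030/330139449 ≈ 0.16737)
1/(b + 156*(-135 + 80)) = 1/(55256030/330139449 + 156*(-135 + 80)) = 1/(55256030/330139449 + 156*(-55)) = 1/(55256030/330139449 - 8580) = 1/(-2832541216390/330139449) = -330139449/2832541216390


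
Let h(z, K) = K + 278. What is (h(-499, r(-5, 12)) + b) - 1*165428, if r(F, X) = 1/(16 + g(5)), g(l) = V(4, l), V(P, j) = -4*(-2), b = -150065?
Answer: -7565159/24 ≈ -3.1522e+5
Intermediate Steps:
V(P, j) = 8
g(l) = 8
r(F, X) = 1/24 (r(F, X) = 1/(16 + 8) = 1/24)
h(z, K) = 278 + K
(h(-499, r(-5, 12)) + b) - 1*165428 = ((278 + 1/24) - 150065) - 1*165428 = (6673/24 - 150065) - 165428 = -3594887/24 - 165428 = -7565159/24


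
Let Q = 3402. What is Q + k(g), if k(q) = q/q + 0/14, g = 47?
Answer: 3403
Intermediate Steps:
k(q) = 1 (k(q) = 1 + 0*(1/14) = 1 + 0 = 1)
Q + k(g) = 3402 + 1 = 3403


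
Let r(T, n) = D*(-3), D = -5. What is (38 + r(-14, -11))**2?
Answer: 2809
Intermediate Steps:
r(T, n) = 15 (r(T, n) = -5*(-3) = 15)
(38 + r(-14, -11))**2 = (38 + 15)**2 = 53**2 = 2809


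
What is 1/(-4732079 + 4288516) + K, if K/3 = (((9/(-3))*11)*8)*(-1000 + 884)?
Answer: 40751019935/443563 ≈ 91872.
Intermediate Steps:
K = 91872 (K = 3*((((9/(-3))*11)*8)*(-1000 + 884)) = 3*((((9*(-1/3))*11)*8)*(-116)) = 3*((-3*11*8)*(-116)) = 3*(-33*8*(-116)) = 3*(-264*(-116)) = 3*30624 = 91872)
1/(-4732079 + 4288516) + K = 1/(-4732079 + 4288516) + 91872 = 1/(-443563) + 91872 = -1/443563 + 91872 = 40751019935/443563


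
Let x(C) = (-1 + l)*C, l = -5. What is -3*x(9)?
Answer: 162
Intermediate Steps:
x(C) = -6*C (x(C) = (-1 - 5)*C = -6*C)
-3*x(9) = -(-18)*9 = -3*(-54) = 162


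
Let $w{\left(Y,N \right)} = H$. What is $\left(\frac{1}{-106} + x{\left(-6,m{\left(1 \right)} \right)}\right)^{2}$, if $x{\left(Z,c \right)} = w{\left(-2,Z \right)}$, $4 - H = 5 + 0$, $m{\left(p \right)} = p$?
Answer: $\frac{11449}{11236} \approx 1.019$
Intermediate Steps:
$H = -1$ ($H = 4 - \left(5 + 0\right) = 4 - 5 = -1$)
$w{\left(Y,N \right)} = -1$
$x{\left(Z,c \right)} = -1$
$\left(\frac{1}{-106} + x{\left(-6,m{\left(1 \right)} \right)}\right)^{2} = \left(\frac{1}{-106} - 1\right)^{2} = \left(- \frac{1}{106} - 1\right)^{2} = \left(- \frac{107}{106}\right)^{2} = \frac{11449}{11236}$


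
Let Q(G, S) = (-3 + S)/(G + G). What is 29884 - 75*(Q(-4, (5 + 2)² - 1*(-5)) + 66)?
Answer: 203297/8 ≈ 25412.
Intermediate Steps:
Q(G, S) = (-3 + S)/(2*G) (Q(G, S) = (-3 + S)/((2*G)) = (-3 + S)*(1/(2*G)) = (-3 + S)/(2*G))
29884 - 75*(Q(-4, (5 + 2)² - 1*(-5)) + 66) = 29884 - 75*((½)*(-3 + ((5 + 2)² - 1*(-5)))/(-4) + 66) = 29884 - 75*((½)*(-¼)*(-3 + (7² + 5)) + 66) = 29884 - 75*((½)*(-¼)*(-3 + (49 + 5)) + 66) = 29884 - 75*((½)*(-¼)*(-3 + 54) + 66) = 29884 - 75*((½)*(-¼)*51 + 66) = 29884 - 75*(-51/8 + 66) = 29884 - 75*477/8 = 29884 - 1*35775/8 = 29884 - 35775/8 = 203297/8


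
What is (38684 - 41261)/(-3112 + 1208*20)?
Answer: -859/7016 ≈ -0.12243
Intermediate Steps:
(38684 - 41261)/(-3112 + 1208*20) = -2577/(-3112 + 24160) = -2577/21048 = -2577*1/21048 = -859/7016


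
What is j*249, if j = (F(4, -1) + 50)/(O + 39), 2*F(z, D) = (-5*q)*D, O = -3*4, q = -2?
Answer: 415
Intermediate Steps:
O = -12
F(z, D) = 5*D (F(z, D) = ((-5*(-2))*D)/2 = (10*D)/2 = 5*D)
j = 5/3 (j = (5*(-1) + 50)/(-12 + 39) = (-5 + 50)/27 = 45*(1/27) = 5/3 ≈ 1.6667)
j*249 = (5/3)*249 = 415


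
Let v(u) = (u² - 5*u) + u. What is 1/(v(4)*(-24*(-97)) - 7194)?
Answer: -1/7194 ≈ -0.00013900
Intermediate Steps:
v(u) = u² - 4*u
1/(v(4)*(-24*(-97)) - 7194) = 1/((4*(-4 + 4))*(-24*(-97)) - 7194) = 1/((4*0)*2328 - 7194) = 1/(0*2328 - 7194) = 1/(0 - 7194) = 1/(-7194) = -1/7194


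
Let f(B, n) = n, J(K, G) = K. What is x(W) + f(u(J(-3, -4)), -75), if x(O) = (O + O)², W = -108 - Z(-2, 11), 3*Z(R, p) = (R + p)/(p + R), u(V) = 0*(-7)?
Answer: 421825/9 ≈ 46869.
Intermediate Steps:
u(V) = 0
Z(R, p) = ⅓ (Z(R, p) = ((R + p)/(p + R))/3 = ((R + p)/(R + p))/3 = (⅓)*1 = ⅓)
W = -325/3 (W = -108 - 1*⅓ = -108 - ⅓ = -325/3 ≈ -108.33)
x(O) = 4*O² (x(O) = (2*O)² = 4*O²)
x(W) + f(u(J(-3, -4)), -75) = 4*(-325/3)² - 75 = 4*(105625/9) - 75 = 422500/9 - 75 = 421825/9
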